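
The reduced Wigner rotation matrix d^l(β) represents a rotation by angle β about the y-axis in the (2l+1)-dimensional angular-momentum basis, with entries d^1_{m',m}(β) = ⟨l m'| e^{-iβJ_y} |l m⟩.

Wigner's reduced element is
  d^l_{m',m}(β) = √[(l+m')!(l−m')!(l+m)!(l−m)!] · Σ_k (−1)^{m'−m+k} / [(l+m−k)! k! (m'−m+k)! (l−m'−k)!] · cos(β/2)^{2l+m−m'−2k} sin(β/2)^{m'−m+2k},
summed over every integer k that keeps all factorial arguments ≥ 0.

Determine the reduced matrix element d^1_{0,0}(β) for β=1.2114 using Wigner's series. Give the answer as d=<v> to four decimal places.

d=0.3517

d^1_{0,0}(β=1.2114) via Wigner's sum:
With c≡cos(β/2)=0.822104 and s≡sin(β/2)=0.569338, N=[1·1·1·1]^{1/2}=1.000000
k∈{0,1} keeps every argument non-negative
  k=0: (−1)^0·1.0000/(1)·0.8221^2·0.5693^0 = +0.675855
  k=1: (−1)^1·1.0000/(1)·0.8221^0·0.5693^2 = -0.324145
d^1_{0,0}(1.2114) = +0.675855 -0.324145 = +0.351709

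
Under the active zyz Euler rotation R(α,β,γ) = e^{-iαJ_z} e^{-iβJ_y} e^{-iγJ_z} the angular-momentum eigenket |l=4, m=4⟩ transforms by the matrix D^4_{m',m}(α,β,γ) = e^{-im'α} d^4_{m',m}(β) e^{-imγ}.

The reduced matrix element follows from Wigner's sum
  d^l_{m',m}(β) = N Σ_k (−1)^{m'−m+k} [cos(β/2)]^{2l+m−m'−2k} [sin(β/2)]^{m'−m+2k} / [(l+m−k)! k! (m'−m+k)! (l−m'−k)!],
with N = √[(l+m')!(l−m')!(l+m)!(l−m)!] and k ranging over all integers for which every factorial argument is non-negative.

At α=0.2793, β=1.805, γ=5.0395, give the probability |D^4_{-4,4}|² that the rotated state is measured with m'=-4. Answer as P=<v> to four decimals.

P=0.0207

Split into d^4_{-4,4}(β=1.805) × two z-phases.
Half-angle: c=0.619650, s=0.784878. N=√(1·40320·40320·1)=40320.000000
The bounds max(0,m−m')=8 and min(l+m,l−m')=8 give 1 term
  k=8: (−1)^0·40320.0000/(40320)·0.6196^0·0.7849^8 = +0.144019
d^4_{-4,4}(1.805) = +0.144019
|D^4_{-4,4}|² = |d^4_{-4,4}(β)|² = (+0.144019)² = 0.020741 (the z-rotation phases have unit modulus)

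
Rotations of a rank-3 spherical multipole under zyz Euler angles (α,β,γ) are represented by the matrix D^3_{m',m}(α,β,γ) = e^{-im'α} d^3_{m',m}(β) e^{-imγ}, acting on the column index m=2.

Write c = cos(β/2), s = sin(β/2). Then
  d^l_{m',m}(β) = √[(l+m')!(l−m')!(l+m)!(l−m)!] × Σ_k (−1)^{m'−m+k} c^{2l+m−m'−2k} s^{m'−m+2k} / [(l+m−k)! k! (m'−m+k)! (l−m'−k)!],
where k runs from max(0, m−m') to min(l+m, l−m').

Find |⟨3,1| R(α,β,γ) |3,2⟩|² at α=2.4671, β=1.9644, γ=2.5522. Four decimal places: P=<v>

P=0.2342

First d^3_{1,2}(β=1.9644), then the phase factors e^{-i(1)α} and e^{-i(2)γ}:
c=cos(1.9644/2)=0.555194, s=sin(1.9644/2)=0.831721; N=√[24·2·120·1]=75.894664
The bounds max(0,m−m')=1 and min(l+m,l−m')=2 give 2 terms
  k=1: (−1)^0·75.8947/(24)·0.5552^5·0.8317^1 = +0.138740
  k=2: (−1)^1·75.8947/(12)·0.5552^3·0.8317^3 = -0.622726
d^3_{1,2}(1.9644) = +0.138740 -0.622726 = -0.483986
|D^3_{1,2}|² = |d^3_{1,2}(β)|² = (-0.483986)² = 0.234243 (the z-rotation phases have unit modulus)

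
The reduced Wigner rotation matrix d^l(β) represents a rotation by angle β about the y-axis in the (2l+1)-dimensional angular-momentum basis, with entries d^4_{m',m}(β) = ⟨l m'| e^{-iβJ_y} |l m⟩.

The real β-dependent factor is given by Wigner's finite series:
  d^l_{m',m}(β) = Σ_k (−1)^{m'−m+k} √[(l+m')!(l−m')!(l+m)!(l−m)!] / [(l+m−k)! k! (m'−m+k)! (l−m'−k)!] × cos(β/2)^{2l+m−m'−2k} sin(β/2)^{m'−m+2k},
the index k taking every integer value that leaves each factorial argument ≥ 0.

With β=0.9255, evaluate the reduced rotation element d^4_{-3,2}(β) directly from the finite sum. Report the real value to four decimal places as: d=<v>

d=0.1308

d^4_{-3,2}(β=0.9255) via Wigner's sum:
Half-angle: c=0.894828, s=0.446411. N=√(1·5040·720·2)=2693.993318
Admissible k: 5..6 (factorial args all ≥0)
  k=5: (−1)^0·2693.9933/(240)·0.8948^3·0.4464^5 = +0.142586
  k=6: (−1)^1·2693.9933/(720)·0.8948^1·0.4464^7 = -0.011829
d^4_{-3,2}(0.9255) = +0.142586 -0.011829 = +0.130757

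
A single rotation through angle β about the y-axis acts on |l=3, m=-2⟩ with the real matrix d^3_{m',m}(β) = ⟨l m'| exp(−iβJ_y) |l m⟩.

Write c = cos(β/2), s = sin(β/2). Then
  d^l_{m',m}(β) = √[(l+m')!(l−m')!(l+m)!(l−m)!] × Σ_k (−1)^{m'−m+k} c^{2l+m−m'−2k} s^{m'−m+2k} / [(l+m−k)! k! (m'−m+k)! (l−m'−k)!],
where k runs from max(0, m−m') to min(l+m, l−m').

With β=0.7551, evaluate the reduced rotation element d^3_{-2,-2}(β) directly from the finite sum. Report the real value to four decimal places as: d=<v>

d=0.1378

d^3_{-2,-2}(β=0.7551) via Wigner's sum:
c=cos(0.7551/2)=0.929571, s=sin(0.7551/2)=0.368644; N=√[1·120·1·120]=120.000000
Admissible k: 0..1 (factorial args all ≥0)
  k=0: (−1)^0·120.0000/(120)·0.9296^6·0.3686^0 = +0.645200
  k=1: (−1)^1·120.0000/(24)·0.9296^4·0.3686^2 = -0.507358
d^3_{-2,-2}(0.7551) = +0.645200 -0.507358 = +0.137842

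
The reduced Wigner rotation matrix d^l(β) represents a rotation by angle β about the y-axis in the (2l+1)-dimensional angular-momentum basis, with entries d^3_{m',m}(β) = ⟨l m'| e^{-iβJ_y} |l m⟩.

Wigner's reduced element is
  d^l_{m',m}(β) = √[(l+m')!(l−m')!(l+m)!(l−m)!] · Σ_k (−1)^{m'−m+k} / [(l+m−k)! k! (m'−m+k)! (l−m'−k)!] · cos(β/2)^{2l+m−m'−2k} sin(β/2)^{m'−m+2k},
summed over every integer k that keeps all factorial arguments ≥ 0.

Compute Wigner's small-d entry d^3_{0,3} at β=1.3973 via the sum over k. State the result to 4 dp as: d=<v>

d^3_{0,3}(β=1.3973) via Wigner's sum:
c=cos(1.3973/2)=0.765711, s=sin(1.3973/2)=0.643185; N=√[6·6·720·1]=160.996894
Admissible k: 3..3 (factorial args all ≥0)
  k=3: (−1)^0·160.9969/(36)·0.7657^3·0.6432^3 = +0.534216
d^3_{0,3}(1.3973) = +0.534216

d=0.5342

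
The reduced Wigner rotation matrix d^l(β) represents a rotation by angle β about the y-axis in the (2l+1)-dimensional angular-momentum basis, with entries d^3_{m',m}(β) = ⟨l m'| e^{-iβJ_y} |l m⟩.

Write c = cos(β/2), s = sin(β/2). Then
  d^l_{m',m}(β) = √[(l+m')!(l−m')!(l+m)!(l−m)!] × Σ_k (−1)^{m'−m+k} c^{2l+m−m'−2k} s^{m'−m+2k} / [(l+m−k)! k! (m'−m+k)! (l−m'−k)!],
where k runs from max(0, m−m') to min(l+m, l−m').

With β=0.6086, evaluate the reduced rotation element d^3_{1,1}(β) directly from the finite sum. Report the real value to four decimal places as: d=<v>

d^3_{1,1}(β=0.6086) via Wigner's sum:
Half-angle: c=0.954057, s=0.299625. N=√(24·2·24·2)=48.000000
k∈{0,1,2} keeps every argument non-negative
  k=0: (−1)^0·48.0000/(48)·0.9541^6·0.2996^0 = +0.754129
  k=1: (−1)^1·48.0000/(6)·0.9541^4·0.2996^2 = -0.595038
  k=2: (−1)^2·48.0000/(8)·0.9541^2·0.2996^4 = +0.044016
d^3_{1,1}(0.6086) = +0.754129 -0.595038 +0.044016 = +0.203108

d=0.2031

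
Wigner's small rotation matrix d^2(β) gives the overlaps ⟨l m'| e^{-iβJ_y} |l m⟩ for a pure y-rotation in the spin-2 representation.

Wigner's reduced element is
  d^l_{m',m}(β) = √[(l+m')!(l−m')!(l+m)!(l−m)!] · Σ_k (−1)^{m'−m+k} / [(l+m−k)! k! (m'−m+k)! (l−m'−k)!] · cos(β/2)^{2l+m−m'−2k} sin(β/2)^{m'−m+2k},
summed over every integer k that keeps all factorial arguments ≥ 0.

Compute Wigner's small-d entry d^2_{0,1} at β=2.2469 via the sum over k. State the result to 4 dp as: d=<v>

d^2_{0,1}(β=2.2469) via Wigner's sum:
c=cos(2.2469/2)=0.432575, s=sin(2.2469/2)=0.901598; N=√[2·2·6·1]=4.898979
Admissible k: 1..2 (factorial args all ≥0)
  k=1: (−1)^0·4.8990/(2)·0.4326^3·0.9016^1 = +0.178760
  k=2: (−1)^1·4.8990/(2)·0.4326^1·0.9016^3 = -0.776561
d^2_{0,1}(2.2469) = +0.178760 -0.776561 = -0.597801

d=-0.5978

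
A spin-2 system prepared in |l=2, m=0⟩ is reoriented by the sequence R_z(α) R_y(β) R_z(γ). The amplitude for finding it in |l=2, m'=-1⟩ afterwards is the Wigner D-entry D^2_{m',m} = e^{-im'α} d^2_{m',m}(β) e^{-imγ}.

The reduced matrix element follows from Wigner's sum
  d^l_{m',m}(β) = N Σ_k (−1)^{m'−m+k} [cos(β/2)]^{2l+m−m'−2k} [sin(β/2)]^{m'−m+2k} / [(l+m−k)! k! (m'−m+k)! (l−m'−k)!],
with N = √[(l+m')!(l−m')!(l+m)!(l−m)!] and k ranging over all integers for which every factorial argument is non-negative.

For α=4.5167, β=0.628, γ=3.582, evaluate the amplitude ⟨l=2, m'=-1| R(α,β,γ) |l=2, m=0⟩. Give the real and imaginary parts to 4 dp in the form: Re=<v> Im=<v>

Re=-0.1132 Im=-0.5712

Split into d^2_{-1,0}(β=0.628) × two z-phases.
c=cos(0.628/2)=0.951106, s=sin(0.628/2)=0.308866; N=√[1·6·2·2]=4.898979
The bounds max(0,m−m')=1 and min(l+m,l−m')=2 give 2 terms
  k=1: (−1)^0·4.8990/(2)·0.9511^3·0.3089^1 = +0.650926
  k=2: (−1)^1·4.8990/(2)·0.9511^1·0.3089^3 = -0.068646
d^2_{-1,0}(0.628) = +0.650926 -0.068646 = +0.582280
Attach z-rotation phases: D = e^{-i(-1)(4.5167)}·(+0.582280)·e^{-i(0)(3.582)} = -0.113220-0.571167i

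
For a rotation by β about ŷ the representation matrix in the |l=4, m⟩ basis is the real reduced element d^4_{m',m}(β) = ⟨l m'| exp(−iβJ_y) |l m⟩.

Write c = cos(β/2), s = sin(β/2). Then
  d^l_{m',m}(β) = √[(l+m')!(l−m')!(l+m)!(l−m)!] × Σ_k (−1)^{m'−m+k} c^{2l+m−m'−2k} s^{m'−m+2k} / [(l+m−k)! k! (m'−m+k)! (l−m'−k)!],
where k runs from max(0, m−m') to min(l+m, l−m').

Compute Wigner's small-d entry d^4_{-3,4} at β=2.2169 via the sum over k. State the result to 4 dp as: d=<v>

d^4_{-3,4}(β=2.2169) via Wigner's sum:
Half-angle: c=0.446049, s=0.895008. N=√(1·5040·40320·1)=14255.272709
k∈{7} keeps every argument non-negative
  k=7: (−1)^0·14255.2727/(5040)·0.4460^1·0.8950^7 = +0.580387
d^4_{-3,4}(2.2169) = +0.580387

d=0.5804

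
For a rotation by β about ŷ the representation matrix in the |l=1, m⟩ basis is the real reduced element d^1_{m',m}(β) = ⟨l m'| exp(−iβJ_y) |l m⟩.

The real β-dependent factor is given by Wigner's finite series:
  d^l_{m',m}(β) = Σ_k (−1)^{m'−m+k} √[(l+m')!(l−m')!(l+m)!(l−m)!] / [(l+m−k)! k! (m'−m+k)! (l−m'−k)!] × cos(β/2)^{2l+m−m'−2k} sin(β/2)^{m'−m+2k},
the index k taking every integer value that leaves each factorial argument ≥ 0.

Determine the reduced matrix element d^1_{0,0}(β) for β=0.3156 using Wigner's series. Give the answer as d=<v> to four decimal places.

d^1_{0,0}(β=0.3156) via Wigner's sum:
Half-angle: c=0.987575, s=0.157146. N=√(1·1·1·1)=1.000000
Admissible k: 0..1 (factorial args all ≥0)
  k=0: (−1)^0·1.0000/(1)·0.9876^2·0.1571^0 = +0.975305
  k=1: (−1)^1·1.0000/(1)·0.9876^0·0.1571^2 = -0.024695
d^1_{0,0}(0.3156) = +0.975305 -0.024695 = +0.950610

d=0.9506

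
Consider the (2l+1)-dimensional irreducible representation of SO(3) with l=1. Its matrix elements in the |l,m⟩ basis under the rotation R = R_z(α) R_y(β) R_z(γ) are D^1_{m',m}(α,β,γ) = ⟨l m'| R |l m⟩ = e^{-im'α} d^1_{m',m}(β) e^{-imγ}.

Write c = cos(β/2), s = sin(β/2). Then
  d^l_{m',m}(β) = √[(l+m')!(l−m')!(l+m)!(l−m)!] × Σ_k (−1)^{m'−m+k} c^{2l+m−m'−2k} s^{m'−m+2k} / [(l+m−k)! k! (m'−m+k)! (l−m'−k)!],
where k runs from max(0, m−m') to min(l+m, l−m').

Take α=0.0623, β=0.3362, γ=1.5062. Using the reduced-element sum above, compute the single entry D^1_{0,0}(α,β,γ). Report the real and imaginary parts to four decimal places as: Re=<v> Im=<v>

First d^1_{0,0}(β=0.3362), then the phase factors e^{-i(0)α} and e^{-i(0)γ}:
Half-angle: c=0.985904, s=0.167309. N=√(1·1·1·1)=1.000000
k∈{0,1} keeps every argument non-negative
  k=0: (−1)^0·1.0000/(1)·0.9859^2·0.1673^0 = +0.972008
  k=1: (−1)^1·1.0000/(1)·0.9859^0·0.1673^2 = -0.027992
d^1_{0,0}(0.3362) = +0.972008 -0.027992 = +0.944015
D = (+1.000000+0.000000i)·(+0.944015)·(+1.000000+0.000000i) = +0.944015+0.000000i

Re=0.9440 Im=0.0000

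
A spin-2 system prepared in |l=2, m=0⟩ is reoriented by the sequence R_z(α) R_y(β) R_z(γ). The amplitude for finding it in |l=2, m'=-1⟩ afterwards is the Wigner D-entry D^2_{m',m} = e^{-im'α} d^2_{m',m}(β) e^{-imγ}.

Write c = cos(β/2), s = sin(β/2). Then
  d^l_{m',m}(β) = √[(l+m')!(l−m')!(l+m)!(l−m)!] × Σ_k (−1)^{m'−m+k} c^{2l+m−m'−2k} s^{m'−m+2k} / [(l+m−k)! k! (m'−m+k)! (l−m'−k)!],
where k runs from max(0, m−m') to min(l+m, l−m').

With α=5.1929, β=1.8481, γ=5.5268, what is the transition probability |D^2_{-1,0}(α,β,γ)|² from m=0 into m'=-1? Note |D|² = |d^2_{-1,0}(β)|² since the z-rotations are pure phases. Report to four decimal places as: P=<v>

P=0.1040

D^2_{-1,0}(5.1929,1.8481,5.5268) = e^{-i·-1·5.1929}·d^2_{-1,0}(1.8481)·e^{-i·0·5.5268}. Compute d first:
Half-angle: c=0.602593, s=0.798049. N=√(1·6·2·2)=4.898979
The bounds max(0,m−m')=1 and min(l+m,l−m')=2 give 2 terms
  k=1: (−1)^0·4.8990/(2)·0.6026^3·0.7980^1 = +0.427737
  k=2: (−1)^1·4.8990/(2)·0.6026^1·0.7980^3 = -0.750219
d^2_{-1,0}(1.8481) = +0.427737 -0.750219 = -0.322481
|D^2_{-1,0}|² = |d^2_{-1,0}(β)|² = (-0.322481)² = 0.103994 (the z-rotation phases have unit modulus)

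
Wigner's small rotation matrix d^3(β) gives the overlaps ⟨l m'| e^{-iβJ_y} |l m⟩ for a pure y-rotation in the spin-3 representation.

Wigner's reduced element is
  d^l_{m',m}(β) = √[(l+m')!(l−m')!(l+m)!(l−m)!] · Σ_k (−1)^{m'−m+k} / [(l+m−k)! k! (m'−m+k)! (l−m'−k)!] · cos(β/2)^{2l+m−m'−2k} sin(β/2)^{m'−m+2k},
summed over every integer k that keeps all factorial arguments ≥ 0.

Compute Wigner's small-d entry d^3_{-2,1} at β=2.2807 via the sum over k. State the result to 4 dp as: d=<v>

d^3_{-2,1}(β=2.2807) via Wigner's sum:
c=cos(2.2807/2)=0.417276, s=sin(2.2807/2)=0.908780; N=√[1·120·24·2]=75.894664
Admissible k: 3..4 (factorial args all ≥0)
  k=3: (−1)^0·75.8947/(12)·0.4173^3·0.9088^3 = +0.344887
  k=4: (−1)^1·75.8947/(24)·0.4173^1·0.9088^5 = -0.817931
d^3_{-2,1}(2.2807) = +0.344887 -0.817931 = -0.473044

d=-0.4730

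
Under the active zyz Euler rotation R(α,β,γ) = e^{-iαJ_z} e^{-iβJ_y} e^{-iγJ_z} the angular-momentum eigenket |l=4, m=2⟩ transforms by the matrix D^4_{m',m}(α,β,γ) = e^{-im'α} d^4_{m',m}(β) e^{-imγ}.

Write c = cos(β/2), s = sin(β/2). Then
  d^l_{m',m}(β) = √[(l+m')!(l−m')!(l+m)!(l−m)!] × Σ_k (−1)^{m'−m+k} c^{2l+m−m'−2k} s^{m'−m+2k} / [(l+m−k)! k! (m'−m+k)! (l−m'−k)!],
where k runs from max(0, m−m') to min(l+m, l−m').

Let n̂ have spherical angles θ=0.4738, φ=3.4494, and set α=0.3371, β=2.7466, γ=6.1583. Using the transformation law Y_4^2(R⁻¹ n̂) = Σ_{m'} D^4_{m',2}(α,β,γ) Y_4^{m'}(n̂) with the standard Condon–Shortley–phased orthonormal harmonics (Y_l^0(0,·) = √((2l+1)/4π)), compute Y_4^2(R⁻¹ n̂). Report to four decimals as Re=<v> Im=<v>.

Re=0.0105 Im=0.0070

Need the full column D^4_{m',2} for m'=−4..4 at α=0.3371, β=2.7466, γ=6.1583.
cos(β/2)=0.196215, sin(β/2)=0.980561
d^4_{-4,2}: single k=6 term ⇒ +0.181088;  D = -0.004957+0.181021i
d^4_{-3,2}: k∈[5..6] ⇒ +0.076870 -0.639909 = -0.563039;  D = -0.171613-0.536248i
d^4_{-2,2}: k∈[4..6] ⇒ +0.020555 -0.410670 +0.854666 = +0.464551;  D = +0.279965+0.370712i
d^4_{-1,2}: k∈[3..5] ⇒ +0.003878 -0.145270 +0.725588 = +0.584197;  D = +0.486447+0.323504i
d^4_{0,2}: k∈[2..4] ⇒ +0.000521 -0.034667 +0.324663 = +0.290517;  D = +0.281502+0.071810i
d^4_{1,2}: k∈[1..3] ⇒ +0.000047 -0.005817 +0.096847 = +0.091076;  D = +0.090729-0.007944i
d^4_{2,2}: k∈[0..2] ⇒ +0.000002 -0.000658 +0.020555 = +0.019899;  D = +0.018133-0.008194i
d^4_{3,2}: k∈[0..1] ⇒ -0.000041 +0.003078 = +0.003037;  D = +0.002198-0.002096i
d^4_{4,2}: single k=0 term ⇒ +0.000290;  D = +0.000132-0.000259i
Y_4^{m'}(θ=0.4738,φ=3.4494) and Σ D·Y over m':
  (-0.0050+0.1810i)·(+0.0064-0.0181i)  (-0.1716-0.5362i)·(-0.0638+0.0844i)  (+0.2800+0.3707i)·(+0.2583-0.1827i)  (+0.4864+0.3235i)·(-0.4654+0.1480i)  (+0.2815+0.0718i)·(+0.1258+0.0000i)  (+0.0907-0.0079i)·(+0.4654+0.1480i)  (+0.0181-0.0082i)·(+0.2583+0.1827i)  (+0.0022-0.0021i)·(+0.0638+0.0844i)  (+0.0001-0.0003i)·(+0.0064+0.0181i)
Y_4^2(R⁻¹ n̂) = +0.010531+0.007003i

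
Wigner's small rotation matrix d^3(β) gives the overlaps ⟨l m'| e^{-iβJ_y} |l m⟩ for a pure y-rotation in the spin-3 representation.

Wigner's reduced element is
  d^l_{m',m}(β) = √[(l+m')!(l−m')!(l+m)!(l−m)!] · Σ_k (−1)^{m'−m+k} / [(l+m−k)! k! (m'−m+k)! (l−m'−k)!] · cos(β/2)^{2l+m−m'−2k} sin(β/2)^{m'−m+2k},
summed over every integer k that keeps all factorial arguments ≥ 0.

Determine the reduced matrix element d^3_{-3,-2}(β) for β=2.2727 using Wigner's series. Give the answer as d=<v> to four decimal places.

d=0.0294

d^3_{-3,-2}(β=2.2727) via Wigner's sum:
Half-angle: c=0.420908, s=0.907103. N=√(1·720·1·120)=293.938769
k: max(0,(-2)−(-3))=1 … min(3+(-2),3−(-3))=1
  k=1: (−1)^0·293.9388/(120)·0.4209^5·0.9071^1 = +0.029354
d^3_{-3,-2}(2.2727) = +0.029354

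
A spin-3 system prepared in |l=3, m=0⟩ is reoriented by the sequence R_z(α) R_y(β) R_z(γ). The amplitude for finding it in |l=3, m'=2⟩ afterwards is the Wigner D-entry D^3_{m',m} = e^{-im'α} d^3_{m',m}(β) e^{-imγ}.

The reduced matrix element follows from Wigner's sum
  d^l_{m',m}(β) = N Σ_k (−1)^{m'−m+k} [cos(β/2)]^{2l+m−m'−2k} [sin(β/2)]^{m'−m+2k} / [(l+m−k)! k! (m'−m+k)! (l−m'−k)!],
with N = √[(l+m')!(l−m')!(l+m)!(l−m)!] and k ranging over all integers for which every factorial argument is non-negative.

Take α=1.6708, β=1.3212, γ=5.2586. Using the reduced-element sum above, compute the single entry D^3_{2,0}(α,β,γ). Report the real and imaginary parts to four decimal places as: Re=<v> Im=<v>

First d^3_{2,0}(β=1.3212), then the phase factors e^{-i(2)α} and e^{-i(0)γ}:
c=cos(1.3212/2)=0.789624, s=sin(1.3212/2)=0.613591; N=√[120·1·6·6]=65.726707
Admissible k: 0..1 (factorial args all ≥0)
  k=0: (−1)^2·65.7267/(12)·0.7896^4·0.6136^2 = +0.801678
  k=1: (−1)^3·65.7267/(12)·0.7896^2·0.6136^4 = -0.484080
d^3_{2,0}(1.3212) = +0.801678 -0.484080 = +0.317599
D = (-0.980065+0.198677i)·(+0.317599)·(+1.000000+0.000000i) = -0.311267+0.063099i

Re=-0.3113 Im=0.0631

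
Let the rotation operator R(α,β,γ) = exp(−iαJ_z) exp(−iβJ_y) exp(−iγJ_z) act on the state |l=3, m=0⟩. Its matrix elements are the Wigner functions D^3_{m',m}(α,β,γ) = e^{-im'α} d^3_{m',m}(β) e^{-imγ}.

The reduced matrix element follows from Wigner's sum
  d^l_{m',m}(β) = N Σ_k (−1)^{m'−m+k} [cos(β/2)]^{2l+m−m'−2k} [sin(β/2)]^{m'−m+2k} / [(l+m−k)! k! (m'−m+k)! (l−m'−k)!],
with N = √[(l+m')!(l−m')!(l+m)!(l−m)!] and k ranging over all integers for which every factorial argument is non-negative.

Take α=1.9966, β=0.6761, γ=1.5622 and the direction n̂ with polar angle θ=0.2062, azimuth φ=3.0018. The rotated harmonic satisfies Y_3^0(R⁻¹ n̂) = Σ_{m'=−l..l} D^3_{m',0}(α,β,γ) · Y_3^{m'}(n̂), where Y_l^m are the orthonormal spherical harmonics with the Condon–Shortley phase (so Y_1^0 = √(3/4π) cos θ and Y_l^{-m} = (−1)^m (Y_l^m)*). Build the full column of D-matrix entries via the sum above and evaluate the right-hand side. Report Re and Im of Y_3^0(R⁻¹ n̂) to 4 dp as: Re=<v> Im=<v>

Need the full column D^3_{m',0} for m'=−3..3 at α=1.9966, β=0.6761, γ=1.5622.
cos(β/2)=0.943403, sin(β/2)=0.331648
d^3_{-3,0}: single k=3 term ⇒ +0.136974;  D = +0.131122-0.039612i
d^3_{-2,0}: k∈[2..3] ⇒ +0.477205 -0.058975 = +0.418230;  D = -0.275520-0.314652i
d^3_{-1,0}: k∈[1..3] ⇒ +0.858529 -0.318300 +0.013112 = +0.553341;  D = -0.228559+0.503932i
d^3_{0,0}: k∈[0..3] ⇒ +0.704992 -0.784128 +0.096905 -0.001331 = +0.016438;  D = +0.016438+0.000000i
d^3_{1,0}: k∈[0..2] ⇒ -0.858529 +0.318300 -0.013112 = -0.553341;  D = +0.228559+0.503932i
d^3_{2,0}: k∈[0..1] ⇒ +0.477205 -0.058975 = +0.418230;  D = -0.275520+0.314652i
d^3_{3,0}: single k=0 term ⇒ -0.136974;  D = -0.131122-0.039612i
Y_3^{m'}(θ=0.2062,φ=3.0018) and Σ D·Y over m':
  (+0.1311-0.0396i)·(-0.0033-0.0015i)  (-0.2755-0.3147i)·(+0.0403+0.0116i)  (-0.2286+0.5039i)·(-0.2484-0.0349i)  (+0.0164+0.0000i)·(+0.6540+0.0000i)  (+0.2286+0.5039i)·(+0.2484-0.0349i)  (-0.2755+0.3147i)·(+0.0403-0.0116i)  (-0.1311-0.0396i)·(+0.0033-0.0015i)
Y_3^0(R⁻¹ n̂) = +0.143601+0.000000i

Re=0.1436 Im=0.0000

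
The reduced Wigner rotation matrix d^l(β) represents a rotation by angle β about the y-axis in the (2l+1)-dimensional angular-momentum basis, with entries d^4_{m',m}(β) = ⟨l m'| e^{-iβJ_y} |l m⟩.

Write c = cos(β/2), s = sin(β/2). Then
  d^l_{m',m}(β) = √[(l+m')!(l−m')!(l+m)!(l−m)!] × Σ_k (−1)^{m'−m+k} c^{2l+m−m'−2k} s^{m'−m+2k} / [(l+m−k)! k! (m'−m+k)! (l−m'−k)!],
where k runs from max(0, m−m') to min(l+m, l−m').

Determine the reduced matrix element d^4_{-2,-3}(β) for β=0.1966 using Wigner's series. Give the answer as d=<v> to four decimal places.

d^4_{-2,-3}(β=0.1966) via Wigner's sum:
With c≡cos(β/2)=0.995172 and s≡sin(β/2)=0.098142, N=[2·720·1·5040]^{1/2}=2693.993318
Admissible k: 0..1 (factorial args all ≥0)
  k=0: (−1)^1·2693.9933/(720)·0.9952^7·0.0981^1 = -0.354982
  k=1: (−1)^2·2693.9933/(240)·0.9952^5·0.0981^3 = +0.010357
d^4_{-2,-3}(0.1966) = -0.354982 +0.010357 = -0.344625

d=-0.3446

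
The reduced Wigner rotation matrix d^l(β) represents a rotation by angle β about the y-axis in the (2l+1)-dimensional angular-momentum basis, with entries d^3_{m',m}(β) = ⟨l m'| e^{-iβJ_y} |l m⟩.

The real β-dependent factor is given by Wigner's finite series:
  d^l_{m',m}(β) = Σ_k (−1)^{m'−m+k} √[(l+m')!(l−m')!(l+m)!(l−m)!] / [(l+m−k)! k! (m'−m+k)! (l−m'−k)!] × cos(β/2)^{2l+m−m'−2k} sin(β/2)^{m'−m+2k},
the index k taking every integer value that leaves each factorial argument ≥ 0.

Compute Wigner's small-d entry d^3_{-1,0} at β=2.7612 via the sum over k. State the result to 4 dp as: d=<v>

d^3_{-1,0}(β=2.7612) via Wigner's sum:
c=cos(2.7612/2)=0.189052, s=sin(2.7612/2)=0.981967; N=√[2·24·6·6]=41.569219
k∈{1,2,3} keeps every argument non-negative
  k=1: (−1)^0·41.5692/(12)·0.1891^5·0.9820^1 = +0.000821
  k=2: (−1)^1·41.5692/(4)·0.1891^3·0.9820^3 = -0.066488
  k=3: (−1)^2·41.5692/(12)·0.1891^1·0.9820^5 = +0.597938
d^3_{-1,0}(2.7612) = +0.000821 -0.066488 +0.597938 = +0.532271

d=0.5323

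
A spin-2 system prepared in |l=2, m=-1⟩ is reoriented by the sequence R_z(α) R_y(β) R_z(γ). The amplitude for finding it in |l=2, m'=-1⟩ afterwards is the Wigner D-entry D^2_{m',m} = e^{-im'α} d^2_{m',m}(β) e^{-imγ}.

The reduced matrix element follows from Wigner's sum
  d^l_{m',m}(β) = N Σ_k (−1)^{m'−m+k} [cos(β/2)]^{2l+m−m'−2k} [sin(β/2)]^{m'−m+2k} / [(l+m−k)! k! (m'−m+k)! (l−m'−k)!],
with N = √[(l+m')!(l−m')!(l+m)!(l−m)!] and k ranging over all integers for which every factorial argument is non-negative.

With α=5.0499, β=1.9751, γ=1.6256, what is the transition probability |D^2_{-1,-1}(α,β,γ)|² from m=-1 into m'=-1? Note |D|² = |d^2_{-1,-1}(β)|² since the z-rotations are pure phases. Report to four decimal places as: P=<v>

P=0.2937

First d^2_{-1,-1}(β=1.9751), then the phase factors e^{-i(-1)α} and e^{-i(-1)γ}:
With c≡cos(β/2)=0.550736 and s≡sin(β/2)=0.834679, N=[1·6·1·6]^{1/2}=6.000000
Admissible k: 0..1 (factorial args all ≥0)
  k=0: (−1)^0·6.0000/(6)·0.5507^4·0.8347^0 = +0.091997
  k=1: (−1)^1·6.0000/(2)·0.5507^2·0.8347^2 = -0.633940
d^2_{-1,-1}(1.9751) = +0.091997 -0.633940 = -0.541943
|D^2_{-1,-1}|² = |d^2_{-1,-1}(β)|² = (-0.541943)² = 0.293702 (the z-rotation phases have unit modulus)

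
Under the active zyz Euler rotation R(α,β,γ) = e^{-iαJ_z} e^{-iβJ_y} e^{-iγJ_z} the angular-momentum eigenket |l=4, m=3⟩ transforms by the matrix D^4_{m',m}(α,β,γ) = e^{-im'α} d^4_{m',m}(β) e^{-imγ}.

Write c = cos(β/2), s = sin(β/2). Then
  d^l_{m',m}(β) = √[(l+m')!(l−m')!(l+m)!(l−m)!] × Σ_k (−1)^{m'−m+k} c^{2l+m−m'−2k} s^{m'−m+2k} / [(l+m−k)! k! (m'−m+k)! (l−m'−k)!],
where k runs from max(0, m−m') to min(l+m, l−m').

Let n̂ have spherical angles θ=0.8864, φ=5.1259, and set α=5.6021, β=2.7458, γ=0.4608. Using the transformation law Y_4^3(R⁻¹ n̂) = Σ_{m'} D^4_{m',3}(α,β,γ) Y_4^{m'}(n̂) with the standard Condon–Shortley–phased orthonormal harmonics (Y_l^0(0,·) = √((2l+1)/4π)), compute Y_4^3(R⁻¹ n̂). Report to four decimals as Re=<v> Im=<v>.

Need the full column D^4_{m',3} for m'=−4..4 at α=5.6021, β=2.7458, γ=0.4608.
cos(β/2)=0.196607, sin(β/2)=0.980482
d^4_{-4,3}: single k=7 term ⇒ +0.484421;  D = -0.275778+0.398259i
d^4_{-3,3}: k∈[6..7] ⇒ +0.240400 -0.854119 = -0.613718;  D = +0.589123-0.172000i
d^4_{-2,3}: k∈[5..6] ⇒ +0.077300 -0.640828 = -0.563528;  D = +0.519695+0.217901i
d^4_{-1,3}: k∈[4..5] ⇒ +0.018267 -0.272589 = -0.254321;  D = +0.120293+0.224073i
d^4_{0,3}: k∈[3..4] ⇒ +0.003276 -0.081482 = -0.078206;  D = -0.014647+0.076822i
d^4_{1,3}: k∈[2..3] ⇒ +0.000441 -0.018267 = -0.017827;  D = -0.013619+0.011502i
d^4_{2,3}: k∈[1..2] ⇒ +0.000042 -0.003108 = -0.003066;  D = -0.003066+0.000062i
d^4_{3,3}: k∈[0..1] ⇒ +0.000002 -0.000389 = -0.000386;  D = -0.000305-0.000237i
d^4_{4,3}: single k=0 term ⇒ -0.000031;  D = -0.000007-0.000031i
Y_4^{m'}(θ=0.8864,φ=5.1259) and Σ D·Y over m':
  (-0.2758+0.3983i)·(-0.0133-0.1589i)  (+0.5891-0.1720i)·(-0.3482-0.1194i)  (+0.5197+0.2179i)·(-0.2444+0.2657i)  (+0.1203+0.2241i)·(-0.0188-0.0429i)  (-0.0146+0.0768i)·(-0.3596+0.0000i)  (-0.0136+0.0115i)·(+0.0188-0.0429i)  (-0.0031+0.0001i)·(-0.2444-0.2657i)  (-0.0003-0.0002i)·(+0.3482-0.1194i)  (-0.0000-0.0000i)·(-0.0133+0.1589i)
Y_4^3(R⁻¹ n̂) = -0.330132+0.077475i

Re=-0.3301 Im=0.0775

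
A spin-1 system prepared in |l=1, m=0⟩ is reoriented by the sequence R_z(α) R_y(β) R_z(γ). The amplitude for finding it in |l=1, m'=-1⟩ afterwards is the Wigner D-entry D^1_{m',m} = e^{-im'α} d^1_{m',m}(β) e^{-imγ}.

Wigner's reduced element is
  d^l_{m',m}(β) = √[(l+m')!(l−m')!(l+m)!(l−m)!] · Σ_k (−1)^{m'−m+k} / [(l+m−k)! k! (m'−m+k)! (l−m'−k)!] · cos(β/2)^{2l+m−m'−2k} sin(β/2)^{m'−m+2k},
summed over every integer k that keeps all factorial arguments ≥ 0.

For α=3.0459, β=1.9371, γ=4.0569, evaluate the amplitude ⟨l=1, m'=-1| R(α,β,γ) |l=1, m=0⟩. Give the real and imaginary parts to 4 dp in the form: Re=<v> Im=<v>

D^1_{-1,0}(3.0459,1.9371,4.0569) = e^{-i·-1·3.0459}·d^1_{-1,0}(1.9371)·e^{-i·0·4.0569}. Compute d first:
Half-angle: c=0.566495, s=0.824065. N=√(1·2·1·1)=1.414214
k∈{1} keeps every argument non-negative
  k=1: (−1)^0·1.4142/(1)·0.5665^1·0.8241^1 = +0.660196
d^1_{-1,0}(1.9371) = +0.660196
Attach z-rotation phases: D = e^{-i(-1)(3.0459)}·(+0.660196)·e^{-i(0)(4.0569)} = -0.657175+0.063079i

Re=-0.6572 Im=0.0631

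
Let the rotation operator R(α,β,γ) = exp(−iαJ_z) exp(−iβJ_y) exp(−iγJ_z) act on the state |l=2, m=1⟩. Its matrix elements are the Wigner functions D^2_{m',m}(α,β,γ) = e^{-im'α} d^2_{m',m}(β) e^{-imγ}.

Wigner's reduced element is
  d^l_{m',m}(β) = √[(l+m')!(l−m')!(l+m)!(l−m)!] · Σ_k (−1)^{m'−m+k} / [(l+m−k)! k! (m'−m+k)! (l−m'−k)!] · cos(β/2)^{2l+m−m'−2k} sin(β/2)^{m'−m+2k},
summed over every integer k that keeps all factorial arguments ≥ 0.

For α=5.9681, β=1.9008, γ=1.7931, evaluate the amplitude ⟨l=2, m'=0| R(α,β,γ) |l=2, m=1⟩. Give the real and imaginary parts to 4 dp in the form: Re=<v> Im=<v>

Split into d^2_{0,1}(β=1.9008) × two z-phases.
With c≡cos(β/2)=0.581358 and s≡sin(β/2)=0.813648, N=[2·2·6·1]^{1/2}=4.898979
Admissible k: 1..2 (factorial args all ≥0)
  k=1: (−1)^0·4.8990/(2)·0.5814^3·0.8136^1 = +0.391600
  k=2: (−1)^1·4.8990/(2)·0.5814^1·0.8136^3 = -0.767059
d^2_{0,1}(1.9008) = +0.391600 -0.767059 = -0.375459
Attach z-rotation phases: D = e^{-i(0)(5.9681)}·(-0.375459)·e^{-i(1)(1.7931)} = +0.082780+0.366220i

Re=0.0828 Im=0.3662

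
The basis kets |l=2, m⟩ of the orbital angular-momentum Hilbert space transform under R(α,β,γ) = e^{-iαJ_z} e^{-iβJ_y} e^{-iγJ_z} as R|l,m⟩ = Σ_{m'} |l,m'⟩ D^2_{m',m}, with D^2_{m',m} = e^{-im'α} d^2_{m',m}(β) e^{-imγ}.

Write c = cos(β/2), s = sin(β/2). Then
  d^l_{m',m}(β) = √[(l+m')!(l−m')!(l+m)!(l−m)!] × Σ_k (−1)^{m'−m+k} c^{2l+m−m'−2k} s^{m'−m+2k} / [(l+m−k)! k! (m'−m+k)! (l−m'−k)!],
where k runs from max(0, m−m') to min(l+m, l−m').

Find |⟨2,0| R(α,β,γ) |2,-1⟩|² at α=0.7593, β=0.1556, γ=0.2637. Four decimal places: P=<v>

P=0.0352

Split into d^2_{0,-1}(β=0.1556) × two z-phases.
With c≡cos(β/2)=0.996975 and s≡sin(β/2)=0.077722, N=[2·2·1·6]^{1/2}=4.898979
k∈{0,1} keeps every argument non-negative
  k=0: (−1)^1·4.8990/(2)·0.9970^3·0.0777^1 = -0.188656
  k=1: (−1)^2·4.8990/(2)·0.9970^1·0.0777^3 = +0.001147
d^2_{0,-1}(0.1556) = -0.188656 +0.001147 = -0.187509
|D^2_{0,-1}|² = |d^2_{0,-1}(β)|² = (-0.187509)² = 0.035160 (the z-rotation phases have unit modulus)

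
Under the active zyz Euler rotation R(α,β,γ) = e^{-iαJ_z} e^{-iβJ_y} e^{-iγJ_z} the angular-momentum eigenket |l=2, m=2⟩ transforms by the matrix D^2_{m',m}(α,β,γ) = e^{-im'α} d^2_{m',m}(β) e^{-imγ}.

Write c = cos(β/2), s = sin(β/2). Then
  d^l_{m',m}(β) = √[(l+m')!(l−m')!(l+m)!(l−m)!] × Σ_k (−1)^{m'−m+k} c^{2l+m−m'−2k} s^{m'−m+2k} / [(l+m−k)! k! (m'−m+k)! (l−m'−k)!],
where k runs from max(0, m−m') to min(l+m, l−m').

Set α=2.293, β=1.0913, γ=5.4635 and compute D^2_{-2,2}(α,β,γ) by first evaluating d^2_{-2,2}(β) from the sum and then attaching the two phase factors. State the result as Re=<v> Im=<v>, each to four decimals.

D^2_{-2,2}(2.293,1.0913,5.4635) = e^{-i·-2·2.293}·d^2_{-2,2}(1.0913)·e^{-i·2·5.4635}. Compute d first:
Half-angle: c=0.854790, s=0.518974. N=√(1·24·24·1)=24.000000
k: max(0,(2)−(-2))=4 … min(2+(2),2−(-2))=4
  k=4: (−1)^0·24.0000/(24)·0.8548^0·0.5190^4 = +0.072541
d^2_{-2,2}(1.0913) = +0.072541
Phases: e^{-i·(-2)·2.293}=-0.126053-0.992024i, e^{-i·(2)·5.4635}=-0.068521+0.997650i ⇒ D=+0.072420-0.004192i

Re=0.0724 Im=-0.0042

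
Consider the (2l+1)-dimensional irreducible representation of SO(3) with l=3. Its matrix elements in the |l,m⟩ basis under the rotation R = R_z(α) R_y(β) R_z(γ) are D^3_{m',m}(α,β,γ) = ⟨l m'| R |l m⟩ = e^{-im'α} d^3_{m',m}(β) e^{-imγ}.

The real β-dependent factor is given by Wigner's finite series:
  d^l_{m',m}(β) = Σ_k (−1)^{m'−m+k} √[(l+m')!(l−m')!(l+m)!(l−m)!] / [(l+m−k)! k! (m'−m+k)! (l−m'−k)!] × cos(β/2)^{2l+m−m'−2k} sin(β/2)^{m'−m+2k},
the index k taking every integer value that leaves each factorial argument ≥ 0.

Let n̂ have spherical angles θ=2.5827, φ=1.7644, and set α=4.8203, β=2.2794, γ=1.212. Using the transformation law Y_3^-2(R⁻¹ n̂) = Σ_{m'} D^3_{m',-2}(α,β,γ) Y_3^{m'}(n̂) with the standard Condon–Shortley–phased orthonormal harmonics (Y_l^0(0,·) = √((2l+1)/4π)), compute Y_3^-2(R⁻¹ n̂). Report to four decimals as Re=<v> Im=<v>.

Need the full column D^3_{m',-2} for m'=−3..3 at α=4.8203, β=2.2794, γ=1.212.
cos(β/2)=0.417867, sin(β/2)=0.908508
d^3_{-3,-2}: single k=1 term ⇒ +0.028353;  D = -0.010881-0.026182i
d^3_{-2,-2}: k∈[0..1] ⇒ +0.005324 -0.125829 = -0.120505;  D = -0.105651+0.057960i
d^3_{-1,-2}: k∈[0..1] ⇒ -0.036603 +0.346044 = +0.309440;  D = +0.177188+0.253689i
d^3_{0,-2}: k∈[0..1] ⇒ +0.137839 -0.651557 = -0.513718;  D = +0.387031-0.337807i
d^3_{1,-2}: k∈[0..1] ⇒ -0.346044 +0.817866 = +0.471823;  D = -0.346737-0.319984i
d^3_{2,-2}: k∈[0..1] ⇒ +0.594787 -0.562306 = +0.032481;  D = +0.019329-0.026103i
d^3_{3,-2}: single k=0 term ⇒ -0.633517;  D = -0.546772-0.319974i
Y_3^{m'}(θ=2.5827,φ=1.7644) and Σ D·Y over m':
  (-0.0109-0.0262i)·(+0.0341+0.0520i)  (-0.1057+0.0580i)·(+0.2256-0.0920i)  (+0.1772+0.2537i)·(-0.0855-0.4362i)  (+0.3870-0.3378i)·(-0.1880+0.0000i)  (-0.3467-0.3200i)·(+0.0855-0.4362i)  (+0.0193-0.0261i)·(+0.2256+0.0920i)  (-0.5468-0.3200i)·(-0.0341+0.0520i)
Y_3^-2(R⁻¹ n̂) = -0.121942+0.088118i

Re=-0.1219 Im=0.0881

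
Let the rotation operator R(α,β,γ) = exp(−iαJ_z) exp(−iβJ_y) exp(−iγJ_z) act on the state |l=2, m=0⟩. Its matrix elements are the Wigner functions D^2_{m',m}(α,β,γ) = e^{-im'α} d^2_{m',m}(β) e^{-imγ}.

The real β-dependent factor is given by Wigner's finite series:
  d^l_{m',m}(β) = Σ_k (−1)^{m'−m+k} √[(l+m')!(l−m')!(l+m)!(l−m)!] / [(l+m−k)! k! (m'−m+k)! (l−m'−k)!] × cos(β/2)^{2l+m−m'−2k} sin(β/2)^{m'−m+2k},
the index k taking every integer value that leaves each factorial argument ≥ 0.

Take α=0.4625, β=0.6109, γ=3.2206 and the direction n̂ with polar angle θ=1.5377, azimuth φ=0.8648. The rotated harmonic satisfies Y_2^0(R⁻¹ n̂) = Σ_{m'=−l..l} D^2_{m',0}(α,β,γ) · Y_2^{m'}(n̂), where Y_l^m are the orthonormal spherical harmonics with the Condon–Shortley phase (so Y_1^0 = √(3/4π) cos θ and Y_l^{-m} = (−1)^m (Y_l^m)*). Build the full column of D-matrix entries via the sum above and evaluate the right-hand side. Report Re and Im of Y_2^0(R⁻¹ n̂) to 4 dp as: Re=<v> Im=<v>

Need the full column D^2_{m',0} for m'=−2..2 at α=0.4625, β=0.6109, γ=3.2206.
cos(β/2)=0.953712, sin(β/2)=0.300722
d^2_{-2,0}: single k=2 term ⇒ +0.201484;  D = +0.121260+0.160910i
d^2_{-1,0}: k∈[1..2] ⇒ +0.638988 -0.063532 = +0.575456;  D = +0.514999+0.256761i
d^2_{0,0}: k∈[0..2] ⇒ +0.827310 -0.329023 +0.008178 = +0.506466;  D = +0.506466+0.000000i
d^2_{1,0}: k∈[0..1] ⇒ -0.638988 +0.063532 = -0.575456;  D = -0.514999+0.256761i
d^2_{2,0}: single k=0 term ⇒ +0.201484;  D = +0.121260-0.160910i
Y_2^{m'}(θ=1.5377,φ=0.8648) and Σ D·Y over m':
  (+0.1213+0.1609i)·(-0.0610-0.3810i)  (+0.5150+0.2568i)·(+0.0166-0.0194i)  (+0.5065+0.0000i)·(-0.3144+0.0000i)  (-0.5150+0.2568i)·(-0.0166-0.0194i)  (+0.1213-0.1609i)·(-0.0610+0.3810i)
Y_2^0(R⁻¹ n̂) = -0.024339+0.000000i

Re=-0.0243 Im=0.0000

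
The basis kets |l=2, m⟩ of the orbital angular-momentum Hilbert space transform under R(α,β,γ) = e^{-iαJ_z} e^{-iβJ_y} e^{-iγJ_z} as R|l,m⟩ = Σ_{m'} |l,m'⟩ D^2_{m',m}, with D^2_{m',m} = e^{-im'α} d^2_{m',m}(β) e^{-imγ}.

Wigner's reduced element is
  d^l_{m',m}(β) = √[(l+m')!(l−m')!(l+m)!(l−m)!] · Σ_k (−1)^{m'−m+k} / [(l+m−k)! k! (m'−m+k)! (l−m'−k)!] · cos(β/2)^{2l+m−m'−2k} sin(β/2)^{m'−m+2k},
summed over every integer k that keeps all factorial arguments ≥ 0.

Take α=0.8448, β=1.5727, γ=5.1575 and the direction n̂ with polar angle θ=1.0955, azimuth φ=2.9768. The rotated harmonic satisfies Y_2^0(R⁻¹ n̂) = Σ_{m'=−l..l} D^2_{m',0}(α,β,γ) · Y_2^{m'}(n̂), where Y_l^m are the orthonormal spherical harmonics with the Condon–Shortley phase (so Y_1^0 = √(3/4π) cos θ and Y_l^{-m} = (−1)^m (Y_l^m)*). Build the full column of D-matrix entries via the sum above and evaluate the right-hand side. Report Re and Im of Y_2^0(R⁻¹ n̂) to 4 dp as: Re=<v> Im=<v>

Need the full column D^2_{m',0} for m'=−2..2 at α=0.8448, β=1.5727, γ=5.1575.
cos(β/2)=0.706433, sin(β/2)=0.707780
d^2_{-2,0}: single k=2 term ⇒ +0.612370;  D = -0.072581+0.608054i
d^2_{-1,0}: k∈[1..2] ⇒ +0.611206 -0.613537 = -0.002332;  D = -0.001548-0.001744i
d^2_{0,0}: k∈[0..2] ⇒ +0.249049 -0.999996 +0.250953 = -0.499995;  D = -0.499995+0.000000i
d^2_{1,0}: k∈[0..1] ⇒ -0.611206 +0.613537 = +0.002332;  D = +0.001548-0.001744i
d^2_{2,0}: single k=0 term ⇒ +0.612370;  D = -0.072581-0.608054i
Y_2^{m'}(θ=1.0955,φ=2.9768) and Σ D·Y over m':
  (-0.0726+0.6081i)·(+0.2890+0.0988i)  (-0.0015-0.0017i)·(-0.3101-0.0516i)  (-0.5000+0.0000i)·(-0.1173+0.0000i)  (+0.0015-0.0017i)·(+0.3101-0.0516i)  (-0.0726-0.6081i)·(+0.2890-0.0988i)
Y_2^0(R⁻¹ n̂) = -0.102733+0.000000i

Re=-0.1027 Im=0.0000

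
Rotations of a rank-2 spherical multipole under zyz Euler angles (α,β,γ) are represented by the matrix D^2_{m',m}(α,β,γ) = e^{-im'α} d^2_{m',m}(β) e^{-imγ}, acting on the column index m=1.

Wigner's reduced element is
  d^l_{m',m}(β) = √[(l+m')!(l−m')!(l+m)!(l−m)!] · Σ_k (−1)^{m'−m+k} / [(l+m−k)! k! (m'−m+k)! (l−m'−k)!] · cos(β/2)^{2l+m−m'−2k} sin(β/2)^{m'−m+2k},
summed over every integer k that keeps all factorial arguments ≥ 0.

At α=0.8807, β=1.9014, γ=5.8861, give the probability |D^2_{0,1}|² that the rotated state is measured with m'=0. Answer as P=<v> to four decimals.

P=0.1414

Split into d^2_{0,1}(β=1.9014) × two z-phases.
With c≡cos(β/2)=0.581114 and s≡sin(β/2)=0.813822, N=[2·2·6·1]^{1/2}=4.898979
The bounds max(0,m−m')=1 and min(l+m,l−m')=2 give 2 terms
  k=1: (−1)^0·4.8990/(2)·0.5811^3·0.8138^1 = +0.391191
  k=2: (−1)^1·4.8990/(2)·0.5811^1·0.8138^3 = -0.767230
d^2_{0,1}(1.9014) = +0.391191 -0.767230 = -0.376040
|D^2_{0,1}|² = |d^2_{0,1}(β)|² = (-0.376040)² = 0.141406 (the z-rotation phases have unit modulus)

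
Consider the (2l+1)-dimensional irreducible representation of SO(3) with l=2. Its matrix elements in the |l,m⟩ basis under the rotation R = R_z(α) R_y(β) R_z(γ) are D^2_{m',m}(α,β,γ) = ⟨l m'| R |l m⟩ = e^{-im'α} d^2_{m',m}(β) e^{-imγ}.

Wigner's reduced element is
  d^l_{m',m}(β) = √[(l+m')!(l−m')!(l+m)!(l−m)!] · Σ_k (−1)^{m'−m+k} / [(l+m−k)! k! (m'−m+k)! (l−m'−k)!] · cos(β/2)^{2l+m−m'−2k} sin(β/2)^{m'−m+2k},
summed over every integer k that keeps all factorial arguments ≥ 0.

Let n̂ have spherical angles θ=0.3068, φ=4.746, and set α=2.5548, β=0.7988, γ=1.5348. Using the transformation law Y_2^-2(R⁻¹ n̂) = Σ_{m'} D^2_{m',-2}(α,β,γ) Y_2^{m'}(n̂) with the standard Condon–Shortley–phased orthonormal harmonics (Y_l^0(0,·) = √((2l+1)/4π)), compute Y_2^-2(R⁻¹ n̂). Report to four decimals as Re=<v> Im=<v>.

Need the full column D^2_{m',-2} for m'=−2..2 at α=2.5548, β=0.7988, γ=1.5348.
cos(β/2)=0.921294, sin(β/2)=0.388866
d^2_{-2,-2}: single k=0 term ⇒ +0.720433;  D = -0.230190+0.682669i
d^2_{-1,-2}: single k=0 term ⇒ -0.608170;  D = -0.480902+0.372295i
d^2_{0,-2}: single k=0 term ⇒ +0.314392;  D = -0.313578+0.022614i
d^2_{1,-2}: single k=0 term ⇒ -0.108350;  D = -0.094307-0.053347i
d^2_{2,-2}: single k=0 term ⇒ +0.022866;  D = -0.010340-0.020395i
Y_2^{m'}(θ=0.3068,φ=4.746) and Σ D·Y over m':
  (-0.2302+0.6827i)·(-0.0352+0.0024i)  (-0.4809+0.3723i)·(+0.0075+0.2223i)  (-0.3136+0.0226i)·(+0.5445+0.0000i)  (-0.0943-0.0533i)·(-0.0075+0.2223i)  (-0.0103-0.0204i)·(-0.0352-0.0024i)
Y_2^-2(R⁻¹ n̂) = -0.237737-0.136173i

Re=-0.2377 Im=-0.1362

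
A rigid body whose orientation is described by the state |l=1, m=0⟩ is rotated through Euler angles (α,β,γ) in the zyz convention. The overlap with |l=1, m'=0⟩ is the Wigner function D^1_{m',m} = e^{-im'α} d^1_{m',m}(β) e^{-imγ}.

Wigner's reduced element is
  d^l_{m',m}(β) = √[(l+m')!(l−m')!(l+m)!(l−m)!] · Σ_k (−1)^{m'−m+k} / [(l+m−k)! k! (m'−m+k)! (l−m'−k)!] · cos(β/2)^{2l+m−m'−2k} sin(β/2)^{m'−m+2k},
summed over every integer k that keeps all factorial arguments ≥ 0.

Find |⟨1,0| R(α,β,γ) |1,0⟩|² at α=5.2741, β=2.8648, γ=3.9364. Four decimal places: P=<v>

D^1_{0,0}(5.2741,2.8648,3.9364) = e^{-i·0·5.2741}·d^1_{0,0}(2.8648)·e^{-i·0·3.9364}. Compute d first:
c=cos(2.8648/2)=0.137955, s=sin(2.8648/2)=0.990439; N=√[1·1·1·1]=1.000000
The bounds max(0,m−m')=0 and min(l+m,l−m')=1 give 2 terms
  k=0: (−1)^0·1.0000/(1)·0.1380^2·0.9904^0 = +0.019032
  k=1: (−1)^1·1.0000/(1)·0.1380^0·0.9904^2 = -0.980968
d^1_{0,0}(2.8648) = +0.019032 -0.980968 = -0.961937
|D^1_{0,0}|² = |d^1_{0,0}(β)|² = (-0.961937)² = 0.925323 (the z-rotation phases have unit modulus)

P=0.9253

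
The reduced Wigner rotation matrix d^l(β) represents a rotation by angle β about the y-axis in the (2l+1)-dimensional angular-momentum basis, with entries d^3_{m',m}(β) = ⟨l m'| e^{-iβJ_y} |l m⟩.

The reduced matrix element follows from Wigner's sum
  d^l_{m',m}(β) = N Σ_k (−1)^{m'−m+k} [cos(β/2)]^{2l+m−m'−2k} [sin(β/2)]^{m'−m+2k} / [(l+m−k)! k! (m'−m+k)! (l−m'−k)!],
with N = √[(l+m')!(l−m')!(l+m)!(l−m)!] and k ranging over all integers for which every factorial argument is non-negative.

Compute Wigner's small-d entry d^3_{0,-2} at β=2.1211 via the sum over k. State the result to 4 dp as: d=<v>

d^3_{0,-2}(β=2.1211) via Wigner's sum:
c=cos(2.1211/2)=0.488392, s=sin(2.1211/2)=0.872624; N=√[6·6·1·120]=65.726707
k: max(0,(-2)−(0))=0 … min(3+(-2),3−(0))=1
  k=0: (−1)^2·65.7267/(12)·0.4884^4·0.8726^2 = +0.237296
  k=1: (−1)^3·65.7267/(12)·0.4884^2·0.8726^4 = -0.757543
d^3_{0,-2}(2.1211) = +0.237296 -0.757543 = -0.520247

d=-0.5202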